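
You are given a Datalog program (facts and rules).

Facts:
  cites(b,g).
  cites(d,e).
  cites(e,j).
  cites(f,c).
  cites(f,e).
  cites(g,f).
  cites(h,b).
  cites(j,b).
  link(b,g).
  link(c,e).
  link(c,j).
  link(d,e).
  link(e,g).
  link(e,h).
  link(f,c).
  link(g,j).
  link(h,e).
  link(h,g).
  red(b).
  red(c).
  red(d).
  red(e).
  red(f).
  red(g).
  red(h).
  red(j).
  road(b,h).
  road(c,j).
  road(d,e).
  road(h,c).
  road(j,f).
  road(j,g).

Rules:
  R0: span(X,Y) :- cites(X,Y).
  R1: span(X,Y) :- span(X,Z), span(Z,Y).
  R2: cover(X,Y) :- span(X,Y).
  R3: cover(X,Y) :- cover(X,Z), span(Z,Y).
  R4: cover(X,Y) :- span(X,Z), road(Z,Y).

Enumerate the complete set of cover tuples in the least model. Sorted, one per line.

round 1: derive span(b,g) via R0 from cites(b,g)
round 1: derive span(d,e) via R0 from cites(d,e)
round 1: derive span(e,j) via R0 from cites(e,j)
round 1: derive span(f,c) via R0 from cites(f,c)
round 1: derive span(f,e) via R0 from cites(f,e)
round 1: derive span(g,f) via R0 from cites(g,f)
round 1: derive span(h,b) via R0 from cites(h,b)
round 1: derive span(j,b) via R0 from cites(j,b)
round 2: derive span(b,f) via R1 from span(b,g), span(g,f)
round 2: derive span(d,j) via R1 from span(d,e), span(e,j)
round 2: derive span(e,b) via R1 from span(e,j), span(j,b)
round 2: derive span(f,j) via R1 from span(f,e), span(e,j)
round 2: derive span(g,c) via R1 from span(g,f), span(f,c)
round 2: derive span(g,e) via R1 from span(g,f), span(f,e)
round 2: derive span(h,g) via R1 from span(h,b), span(b,g)
round 2: derive span(j,g) via R1 from span(j,b), span(b,g)
round 2: derive cover(b,g) via R2 from span(b,g)
round 2: derive cover(d,e) via R2 from span(d,e)
round 2: derive cover(e,j) via R2 from span(e,j)
round 2: derive cover(f,c) via R2 from span(f,c)
round 2: derive cover(f,e) via R2 from span(f,e)
round 2: derive cover(g,f) via R2 from span(g,f)
round 2: derive cover(h,b) via R2 from span(h,b)
round 2: derive cover(j,b) via R2 from span(j,b)
round 2: derive cover(e,f) via R4 from span(e,j), road(j,f)
round 2: derive cover(e,g) via R4 from span(e,j), road(j,g)
round 2: derive cover(f,j) via R4 from span(f,c), road(c,j)
round 2: derive cover(h,h) via R4 from span(h,b), road(b,h)
round 2: derive cover(j,h) via R4 from span(j,b), road(b,h)
round 3: derive span(b,c) via R1 from span(b,f), span(f,c)
round 3: derive span(b,e) via R1 from span(b,f), span(f,e)
round 3: derive span(b,j) via R1 from span(b,f), span(f,j)
round 3: derive span(d,b) via R1 from span(d,e), span(e,b)
round 3: derive span(d,g) via R1 from span(d,j), span(j,g)
round 3: derive span(e,f) via R1 from span(e,b), span(b,f)
round 3: derive span(e,g) via R1 from span(e,b), span(b,g)
round 3: derive span(f,b) via R1 from span(f,e), span(e,b)
round 3: derive span(f,g) via R1 from span(f,j), span(j,g)
round 3: derive span(g,b) via R1 from span(g,e), span(e,b)
round 3: derive span(g,j) via R1 from span(g,e), span(e,j)
round 3: derive span(h,c) via R1 from span(h,g), span(g,c)
round 3: derive span(h,e) via R1 from span(h,g), span(g,e)
round 3: derive span(h,f) via R1 from span(h,b), span(b,f)
round 3: derive span(j,c) via R1 from span(j,g), span(g,c)
round 3: derive span(j,e) via R1 from span(j,g), span(g,e)
round 3: derive span(j,f) via R1 from span(j,b), span(b,f)
round 3: derive cover(b,f) via R2 from span(b,f)
round 3: derive cover(d,j) via R2 from span(d,j)
round 3: derive cover(e,b) via R2 from span(e,b)
round 3: derive cover(g,c) via R2 from span(g,c)
round 3: derive cover(g,e) via R2 from span(g,e)
round 3: derive cover(h,g) via R2 from span(h,g)
round 3: derive cover(j,g) via R2 from span(j,g)
round 3: derive cover(b,c) via R3 from cover(b,g), span(g,c)
round 3: derive cover(b,e) via R3 from cover(b,g), span(g,e)
round 3: derive cover(d,b) via R3 from cover(d,e), span(e,b)
round 3: derive cover(e,c) via R3 from cover(e,f), span(f,c)
round 3: derive cover(e,e) via R3 from cover(e,f), span(f,e)
round 3: derive cover(f,b) via R3 from cover(f,e), span(e,b)
round 3: derive cover(f,g) via R3 from cover(f,j), span(j,g)
round 3: derive cover(g,j) via R3 from cover(g,f), span(f,j)
round 3: derive cover(h,f) via R3 from cover(h,b), span(b,f)
round 3: derive cover(j,f) via R3 from cover(j,b), span(b,f)
round 3: derive cover(d,f) via R4 from span(d,j), road(j,f)
round 3: derive cover(d,g) via R4 from span(d,j), road(j,g)
round 3: derive cover(e,h) via R4 from span(e,b), road(b,h)
round 3: derive cover(f,f) via R4 from span(f,j), road(j,f)
round 4: derive span(b,b) via R1 from span(b,e), span(e,b)
round 4: derive span(d,c) via R1 from span(d,b), span(b,c)
round 4: derive span(d,f) via R1 from span(d,b), span(b,f)
round 4: derive span(e,c) via R1 from span(e,b), span(b,c)
round 4: derive span(e,e) via R1 from span(e,b), span(b,e)
round 4: derive span(f,f) via R1 from span(f,b), span(b,f)
round 4: derive span(g,g) via R1 from span(g,b), span(b,g)
round 4: derive span(h,j) via R1 from span(h,b), span(b,j)
round 4: derive span(j,j) via R1 from span(j,b), span(b,j)
round 4: derive cover(b,j) via R2 from span(b,j)
round 4: derive cover(g,b) via R2 from span(g,b)
round 4: derive cover(h,c) via R2 from span(h,c)
round 4: derive cover(h,e) via R2 from span(h,e)
round 4: derive cover(j,c) via R2 from span(j,c)
round 4: derive cover(j,e) via R2 from span(j,e)
round 4: derive cover(b,b) via R3 from cover(b,e), span(e,b)
round 4: derive cover(d,c) via R3 from cover(d,b), span(b,c)
round 4: derive cover(g,g) via R3 from cover(g,e), span(e,g)
round 4: derive cover(h,j) via R3 from cover(h,b), span(b,j)
round 4: derive cover(j,j) via R3 from cover(j,b), span(b,j)
round 4: derive cover(d,h) via R4 from span(d,b), road(b,h)
round 4: derive cover(f,h) via R4 from span(f,b), road(b,h)
round 4: derive cover(g,h) via R4 from span(g,b), road(b,h)
round 5: derive cover(b,h) via R4 from span(b,b), road(b,h)

cover(b,b)
cover(b,c)
cover(b,e)
cover(b,f)
cover(b,g)
cover(b,h)
cover(b,j)
cover(d,b)
cover(d,c)
cover(d,e)
cover(d,f)
cover(d,g)
cover(d,h)
cover(d,j)
cover(e,b)
cover(e,c)
cover(e,e)
cover(e,f)
cover(e,g)
cover(e,h)
cover(e,j)
cover(f,b)
cover(f,c)
cover(f,e)
cover(f,f)
cover(f,g)
cover(f,h)
cover(f,j)
cover(g,b)
cover(g,c)
cover(g,e)
cover(g,f)
cover(g,g)
cover(g,h)
cover(g,j)
cover(h,b)
cover(h,c)
cover(h,e)
cover(h,f)
cover(h,g)
cover(h,h)
cover(h,j)
cover(j,b)
cover(j,c)
cover(j,e)
cover(j,f)
cover(j,g)
cover(j,h)
cover(j,j)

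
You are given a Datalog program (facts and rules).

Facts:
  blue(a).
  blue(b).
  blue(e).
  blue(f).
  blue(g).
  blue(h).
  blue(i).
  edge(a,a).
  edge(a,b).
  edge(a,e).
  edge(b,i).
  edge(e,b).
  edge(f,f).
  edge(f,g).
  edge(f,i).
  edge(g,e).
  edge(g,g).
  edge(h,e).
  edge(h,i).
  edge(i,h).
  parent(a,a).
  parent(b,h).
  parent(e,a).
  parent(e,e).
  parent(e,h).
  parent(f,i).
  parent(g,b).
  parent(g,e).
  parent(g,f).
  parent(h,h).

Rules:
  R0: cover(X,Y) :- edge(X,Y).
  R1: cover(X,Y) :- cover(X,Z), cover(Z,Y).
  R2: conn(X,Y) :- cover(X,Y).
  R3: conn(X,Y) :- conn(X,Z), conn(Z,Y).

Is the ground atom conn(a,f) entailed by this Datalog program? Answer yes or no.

round 1: derive cover(a,a) via R0 from edge(a,a)
round 1: derive cover(a,b) via R0 from edge(a,b)
round 1: derive cover(a,e) via R0 from edge(a,e)
round 1: derive cover(b,i) via R0 from edge(b,i)
round 1: derive cover(e,b) via R0 from edge(e,b)
round 1: derive cover(f,f) via R0 from edge(f,f)
round 1: derive cover(f,g) via R0 from edge(f,g)
round 1: derive cover(f,i) via R0 from edge(f,i)
round 1: derive cover(g,e) via R0 from edge(g,e)
round 1: derive cover(g,g) via R0 from edge(g,g)
round 1: derive cover(h,e) via R0 from edge(h,e)
round 1: derive cover(h,i) via R0 from edge(h,i)
round 1: derive cover(i,h) via R0 from edge(i,h)
round 2: derive cover(a,i) via R1 from cover(a,b), cover(b,i)
round 2: derive cover(b,h) via R1 from cover(b,i), cover(i,h)
round 2: derive cover(e,i) via R1 from cover(e,b), cover(b,i)
round 2: derive cover(f,e) via R1 from cover(f,g), cover(g,e)
round 2: derive cover(f,h) via R1 from cover(f,i), cover(i,h)
round 2: derive cover(g,b) via R1 from cover(g,e), cover(e,b)
round 2: derive cover(h,b) via R1 from cover(h,e), cover(e,b)
round 2: derive cover(h,h) via R1 from cover(h,i), cover(i,h)
round 2: derive cover(i,e) via R1 from cover(i,h), cover(h,e)
round 2: derive cover(i,i) via R1 from cover(i,h), cover(h,i)
round 2: derive conn(a,a) via R2 from cover(a,a)
round 2: derive conn(a,b) via R2 from cover(a,b)
round 2: derive conn(a,e) via R2 from cover(a,e)
round 2: derive conn(b,i) via R2 from cover(b,i)
round 2: derive conn(e,b) via R2 from cover(e,b)
round 2: derive conn(f,f) via R2 from cover(f,f)
round 2: derive conn(f,g) via R2 from cover(f,g)
round 2: derive conn(f,i) via R2 from cover(f,i)
round 2: derive conn(g,e) via R2 from cover(g,e)
round 2: derive conn(g,g) via R2 from cover(g,g)
round 2: derive conn(h,e) via R2 from cover(h,e)
round 2: derive conn(h,i) via R2 from cover(h,i)
round 2: derive conn(i,h) via R2 from cover(i,h)
round 3: derive cover(a,h) via R1 from cover(a,b), cover(b,h)
round 3: derive cover(b,b) via R1 from cover(b,h), cover(h,b)
round 3: derive cover(b,e) via R1 from cover(b,h), cover(h,e)
round 3: derive cover(e,e) via R1 from cover(e,i), cover(i,e)
round 3: derive cover(e,h) via R1 from cover(e,b), cover(b,h)
round 3: derive cover(f,b) via R1 from cover(f,e), cover(e,b)
round 3: derive cover(g,h) via R1 from cover(g,b), cover(b,h)
round 3: derive cover(g,i) via R1 from cover(g,b), cover(b,i)
round 3: derive cover(i,b) via R1 from cover(i,e), cover(e,b)
round 3: derive conn(a,i) via R2 from cover(a,i)
round 3: derive conn(b,h) via R2 from cover(b,h)
round 3: derive conn(e,i) via R2 from cover(e,i)
round 3: derive conn(f,e) via R2 from cover(f,e)
round 3: derive conn(f,h) via R2 from cover(f,h)
round 3: derive conn(g,b) via R2 from cover(g,b)
round 3: derive conn(h,b) via R2 from cover(h,b)
round 3: derive conn(h,h) via R2 from cover(h,h)
round 3: derive conn(i,e) via R2 from cover(i,e)
round 3: derive conn(i,i) via R2 from cover(i,i)
round 4: derive conn(a,h) via R2 from cover(a,h)
round 4: derive conn(b,b) via R2 from cover(b,b)
round 4: derive conn(b,e) via R2 from cover(b,e)
round 4: derive conn(e,e) via R2 from cover(e,e)
round 4: derive conn(e,h) via R2 from cover(e,h)
round 4: derive conn(f,b) via R2 from cover(f,b)
round 4: derive conn(g,h) via R2 from cover(g,h)
round 4: derive conn(g,i) via R2 from cover(g,i)
round 4: derive conn(i,b) via R2 from cover(i,b)

no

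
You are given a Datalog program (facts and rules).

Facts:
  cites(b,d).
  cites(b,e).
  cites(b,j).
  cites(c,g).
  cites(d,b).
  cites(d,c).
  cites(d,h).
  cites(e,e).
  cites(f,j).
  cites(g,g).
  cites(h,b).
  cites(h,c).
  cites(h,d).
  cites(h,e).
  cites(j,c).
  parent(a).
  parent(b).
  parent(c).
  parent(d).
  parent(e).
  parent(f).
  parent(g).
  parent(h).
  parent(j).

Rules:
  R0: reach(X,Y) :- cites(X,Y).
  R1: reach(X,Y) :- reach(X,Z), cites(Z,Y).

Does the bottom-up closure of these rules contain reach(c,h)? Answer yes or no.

round 1: derive reach(b,d) via R0 from cites(b,d)
round 1: derive reach(b,e) via R0 from cites(b,e)
round 1: derive reach(b,j) via R0 from cites(b,j)
round 1: derive reach(c,g) via R0 from cites(c,g)
round 1: derive reach(d,b) via R0 from cites(d,b)
round 1: derive reach(d,c) via R0 from cites(d,c)
round 1: derive reach(d,h) via R0 from cites(d,h)
round 1: derive reach(e,e) via R0 from cites(e,e)
round 1: derive reach(f,j) via R0 from cites(f,j)
round 1: derive reach(g,g) via R0 from cites(g,g)
round 1: derive reach(h,b) via R0 from cites(h,b)
round 1: derive reach(h,c) via R0 from cites(h,c)
round 1: derive reach(h,d) via R0 from cites(h,d)
round 1: derive reach(h,e) via R0 from cites(h,e)
round 1: derive reach(j,c) via R0 from cites(j,c)
round 2: derive reach(b,b) via R1 from reach(b,d), cites(d,b)
round 2: derive reach(b,c) via R1 from reach(b,d), cites(d,c)
round 2: derive reach(b,h) via R1 from reach(b,d), cites(d,h)
round 2: derive reach(d,d) via R1 from reach(d,b), cites(b,d)
round 2: derive reach(d,e) via R1 from reach(d,b), cites(b,e)
round 2: derive reach(d,g) via R1 from reach(d,c), cites(c,g)
round 2: derive reach(d,j) via R1 from reach(d,b), cites(b,j)
round 2: derive reach(f,c) via R1 from reach(f,j), cites(j,c)
round 2: derive reach(h,g) via R1 from reach(h,c), cites(c,g)
round 2: derive reach(h,h) via R1 from reach(h,d), cites(d,h)
round 2: derive reach(h,j) via R1 from reach(h,b), cites(b,j)
round 2: derive reach(j,g) via R1 from reach(j,c), cites(c,g)
round 3: derive reach(b,g) via R1 from reach(b,c), cites(c,g)
round 3: derive reach(f,g) via R1 from reach(f,c), cites(c,g)

no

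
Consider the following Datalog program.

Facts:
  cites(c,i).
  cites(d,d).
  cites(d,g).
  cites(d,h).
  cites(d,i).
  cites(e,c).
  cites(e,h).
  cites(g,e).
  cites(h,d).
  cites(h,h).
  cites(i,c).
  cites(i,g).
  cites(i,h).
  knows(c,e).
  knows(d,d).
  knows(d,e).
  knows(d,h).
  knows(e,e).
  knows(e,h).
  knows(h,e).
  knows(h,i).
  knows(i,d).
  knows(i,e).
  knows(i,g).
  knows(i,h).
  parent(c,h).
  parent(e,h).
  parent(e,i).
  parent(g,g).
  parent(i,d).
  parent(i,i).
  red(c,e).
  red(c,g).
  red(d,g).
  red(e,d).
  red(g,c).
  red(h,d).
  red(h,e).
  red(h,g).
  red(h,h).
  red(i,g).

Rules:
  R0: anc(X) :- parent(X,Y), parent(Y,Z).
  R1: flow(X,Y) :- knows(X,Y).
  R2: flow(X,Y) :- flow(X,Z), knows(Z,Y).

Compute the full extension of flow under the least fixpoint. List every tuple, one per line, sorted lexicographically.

flow(c,d)
flow(c,e)
flow(c,g)
flow(c,h)
flow(c,i)
flow(d,d)
flow(d,e)
flow(d,g)
flow(d,h)
flow(d,i)
flow(e,d)
flow(e,e)
flow(e,g)
flow(e,h)
flow(e,i)
flow(h,d)
flow(h,e)
flow(h,g)
flow(h,h)
flow(h,i)
flow(i,d)
flow(i,e)
flow(i,g)
flow(i,h)
flow(i,i)

round 1: derive flow(c,e) via R1 from knows(c,e)
round 1: derive flow(d,d) via R1 from knows(d,d)
round 1: derive flow(d,e) via R1 from knows(d,e)
round 1: derive flow(d,h) via R1 from knows(d,h)
round 1: derive flow(e,e) via R1 from knows(e,e)
round 1: derive flow(e,h) via R1 from knows(e,h)
round 1: derive flow(h,e) via R1 from knows(h,e)
round 1: derive flow(h,i) via R1 from knows(h,i)
round 1: derive flow(i,d) via R1 from knows(i,d)
round 1: derive flow(i,e) via R1 from knows(i,e)
round 1: derive flow(i,g) via R1 from knows(i,g)
round 1: derive flow(i,h) via R1 from knows(i,h)
round 2: derive flow(c,h) via R2 from flow(c,e), knows(e,h)
round 2: derive flow(d,i) via R2 from flow(d,h), knows(h,i)
round 2: derive flow(e,i) via R2 from flow(e,h), knows(h,i)
round 2: derive flow(h,d) via R2 from flow(h,i), knows(i,d)
round 2: derive flow(h,g) via R2 from flow(h,i), knows(i,g)
round 2: derive flow(h,h) via R2 from flow(h,e), knows(e,h)
round 2: derive flow(i,i) via R2 from flow(i,h), knows(h,i)
round 3: derive flow(c,i) via R2 from flow(c,h), knows(h,i)
round 3: derive flow(d,g) via R2 from flow(d,i), knows(i,g)
round 3: derive flow(e,d) via R2 from flow(e,i), knows(i,d)
round 3: derive flow(e,g) via R2 from flow(e,i), knows(i,g)
round 4: derive flow(c,d) via R2 from flow(c,i), knows(i,d)
round 4: derive flow(c,g) via R2 from flow(c,i), knows(i,g)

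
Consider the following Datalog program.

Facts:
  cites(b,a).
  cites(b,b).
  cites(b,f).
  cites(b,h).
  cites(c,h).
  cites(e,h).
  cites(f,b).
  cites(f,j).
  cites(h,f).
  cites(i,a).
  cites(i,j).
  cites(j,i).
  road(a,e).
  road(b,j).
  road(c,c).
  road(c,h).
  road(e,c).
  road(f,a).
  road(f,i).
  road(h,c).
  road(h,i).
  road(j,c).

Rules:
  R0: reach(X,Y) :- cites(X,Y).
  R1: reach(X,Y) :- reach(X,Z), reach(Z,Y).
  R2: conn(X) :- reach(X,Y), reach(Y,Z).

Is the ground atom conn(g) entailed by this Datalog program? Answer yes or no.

round 1: derive reach(b,a) via R0 from cites(b,a)
round 1: derive reach(b,b) via R0 from cites(b,b)
round 1: derive reach(b,f) via R0 from cites(b,f)
round 1: derive reach(b,h) via R0 from cites(b,h)
round 1: derive reach(c,h) via R0 from cites(c,h)
round 1: derive reach(e,h) via R0 from cites(e,h)
round 1: derive reach(f,b) via R0 from cites(f,b)
round 1: derive reach(f,j) via R0 from cites(f,j)
round 1: derive reach(h,f) via R0 from cites(h,f)
round 1: derive reach(i,a) via R0 from cites(i,a)
round 1: derive reach(i,j) via R0 from cites(i,j)
round 1: derive reach(j,i) via R0 from cites(j,i)
round 2: derive reach(b,j) via R1 from reach(b,f), reach(f,j)
round 2: derive reach(c,f) via R1 from reach(c,h), reach(h,f)
round 2: derive reach(e,f) via R1 from reach(e,h), reach(h,f)
round 2: derive reach(f,a) via R1 from reach(f,b), reach(b,a)
round 2: derive reach(f,f) via R1 from reach(f,b), reach(b,f)
round 2: derive reach(f,h) via R1 from reach(f,b), reach(b,h)
round 2: derive reach(f,i) via R1 from reach(f,j), reach(j,i)
round 2: derive reach(h,b) via R1 from reach(h,f), reach(f,b)
round 2: derive reach(h,j) via R1 from reach(h,f), reach(f,j)
round 2: derive reach(i,i) via R1 from reach(i,j), reach(j,i)
round 2: derive reach(j,a) via R1 from reach(j,i), reach(i,a)
round 2: derive reach(j,j) via R1 from reach(j,i), reach(i,j)
round 2: derive conn(b) via R2 from reach(b,b), reach(b,a)
round 2: derive conn(c) via R2 from reach(c,h), reach(h,f)
round 2: derive conn(e) via R2 from reach(e,h), reach(h,f)
round 2: derive conn(f) via R2 from reach(f,b), reach(b,a)
round 2: derive conn(h) via R2 from reach(h,f), reach(f,b)
round 2: derive conn(i) via R2 from reach(i,j), reach(j,i)
round 2: derive conn(j) via R2 from reach(j,i), reach(i,a)
round 3: derive reach(b,i) via R1 from reach(b,f), reach(f,i)
round 3: derive reach(c,a) via R1 from reach(c,f), reach(f,a)
round 3: derive reach(c,b) via R1 from reach(c,f), reach(f,b)
round 3: derive reach(c,i) via R1 from reach(c,f), reach(f,i)
round 3: derive reach(c,j) via R1 from reach(c,f), reach(f,j)
round 3: derive reach(e,a) via R1 from reach(e,f), reach(f,a)
round 3: derive reach(e,b) via R1 from reach(e,f), reach(f,b)
round 3: derive reach(e,i) via R1 from reach(e,f), reach(f,i)
round 3: derive reach(e,j) via R1 from reach(e,f), reach(f,j)
round 3: derive reach(h,a) via R1 from reach(h,b), reach(b,a)
round 3: derive reach(h,h) via R1 from reach(h,b), reach(b,h)
round 3: derive reach(h,i) via R1 from reach(h,f), reach(f,i)

no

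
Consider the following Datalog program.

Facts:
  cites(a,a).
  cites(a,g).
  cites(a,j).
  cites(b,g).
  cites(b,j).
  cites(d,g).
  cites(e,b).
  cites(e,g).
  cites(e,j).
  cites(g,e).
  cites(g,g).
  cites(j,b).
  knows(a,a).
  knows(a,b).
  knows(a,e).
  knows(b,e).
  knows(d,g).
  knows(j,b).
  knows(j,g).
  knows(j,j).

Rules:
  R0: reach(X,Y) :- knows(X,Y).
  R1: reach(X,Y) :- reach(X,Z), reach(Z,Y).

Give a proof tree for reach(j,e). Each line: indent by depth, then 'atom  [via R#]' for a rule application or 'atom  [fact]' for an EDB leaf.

round 1: derive reach(a,a) via R0 from knows(a,a)
round 1: derive reach(a,b) via R0 from knows(a,b)
round 1: derive reach(a,e) via R0 from knows(a,e)
round 1: derive reach(b,e) via R0 from knows(b,e)
round 1: derive reach(d,g) via R0 from knows(d,g)
round 1: derive reach(j,b) via R0 from knows(j,b)
round 1: derive reach(j,g) via R0 from knows(j,g)
round 1: derive reach(j,j) via R0 from knows(j,j)
round 2: derive reach(j,e) via R1 from reach(j,b), reach(b,e)

reach(j,e)  [via R1]
  reach(j,b)  [via R0]
    knows(j,b)  [fact]
  reach(b,e)  [via R0]
    knows(b,e)  [fact]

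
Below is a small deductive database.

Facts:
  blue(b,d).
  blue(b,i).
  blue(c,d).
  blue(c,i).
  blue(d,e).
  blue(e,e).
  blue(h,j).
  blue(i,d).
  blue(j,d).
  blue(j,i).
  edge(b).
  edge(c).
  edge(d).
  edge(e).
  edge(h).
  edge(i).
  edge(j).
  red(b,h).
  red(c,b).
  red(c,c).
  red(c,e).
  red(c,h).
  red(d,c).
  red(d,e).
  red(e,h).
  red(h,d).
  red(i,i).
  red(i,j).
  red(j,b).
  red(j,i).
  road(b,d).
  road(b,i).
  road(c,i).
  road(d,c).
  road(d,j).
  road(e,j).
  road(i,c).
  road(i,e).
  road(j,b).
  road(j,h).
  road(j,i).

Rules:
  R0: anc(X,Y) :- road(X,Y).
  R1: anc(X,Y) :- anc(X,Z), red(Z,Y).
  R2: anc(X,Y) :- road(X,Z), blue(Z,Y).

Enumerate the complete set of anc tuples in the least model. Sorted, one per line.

anc(b,b)
anc(b,c)
anc(b,d)
anc(b,e)
anc(b,h)
anc(b,i)
anc(b,j)
anc(c,b)
anc(c,c)
anc(c,d)
anc(c,e)
anc(c,h)
anc(c,i)
anc(c,j)
anc(d,b)
anc(d,c)
anc(d,d)
anc(d,e)
anc(d,h)
anc(d,i)
anc(d,j)
anc(e,b)
anc(e,c)
anc(e,d)
anc(e,e)
anc(e,h)
anc(e,i)
anc(e,j)
anc(i,b)
anc(i,c)
anc(i,d)
anc(i,e)
anc(i,h)
anc(i,i)
anc(i,j)
anc(j,b)
anc(j,c)
anc(j,d)
anc(j,e)
anc(j,h)
anc(j,i)
anc(j,j)

round 1: derive anc(b,d) via R0 from road(b,d)
round 1: derive anc(b,i) via R0 from road(b,i)
round 1: derive anc(c,i) via R0 from road(c,i)
round 1: derive anc(d,c) via R0 from road(d,c)
round 1: derive anc(d,j) via R0 from road(d,j)
round 1: derive anc(e,j) via R0 from road(e,j)
round 1: derive anc(i,c) via R0 from road(i,c)
round 1: derive anc(i,e) via R0 from road(i,e)
round 1: derive anc(j,b) via R0 from road(j,b)
round 1: derive anc(j,h) via R0 from road(j,h)
round 1: derive anc(j,i) via R0 from road(j,i)
round 1: derive anc(b,e) via R2 from road(b,d), blue(d,e)
round 1: derive anc(c,d) via R2 from road(c,i), blue(i,d)
round 1: derive anc(d,d) via R2 from road(d,c), blue(c,d)
round 1: derive anc(d,i) via R2 from road(d,c), blue(c,i)
round 1: derive anc(e,d) via R2 from road(e,j), blue(j,d)
round 1: derive anc(e,i) via R2 from road(e,j), blue(j,i)
round 1: derive anc(i,d) via R2 from road(i,c), blue(c,d)
round 1: derive anc(i,i) via R2 from road(i,c), blue(c,i)
round 1: derive anc(j,d) via R2 from road(j,b), blue(b,d)
round 1: derive anc(j,j) via R2 from road(j,h), blue(h,j)
round 2: derive anc(b,c) via R1 from anc(b,d), red(d,c)
round 2: derive anc(b,h) via R1 from anc(b,e), red(e,h)
round 2: derive anc(b,j) via R1 from anc(b,i), red(i,j)
round 2: derive anc(c,c) via R1 from anc(c,d), red(d,c)
round 2: derive anc(c,e) via R1 from anc(c,d), red(d,e)
round 2: derive anc(c,j) via R1 from anc(c,i), red(i,j)
round 2: derive anc(d,b) via R1 from anc(d,c), red(c,b)
round 2: derive anc(d,e) via R1 from anc(d,c), red(c,e)
round 2: derive anc(d,h) via R1 from anc(d,c), red(c,h)
round 2: derive anc(e,b) via R1 from anc(e,j), red(j,b)
round 2: derive anc(e,c) via R1 from anc(e,d), red(d,c)
round 2: derive anc(e,e) via R1 from anc(e,d), red(d,e)
round 2: derive anc(i,b) via R1 from anc(i,c), red(c,b)
round 2: derive anc(i,h) via R1 from anc(i,c), red(c,h)
round 2: derive anc(i,j) via R1 from anc(i,i), red(i,j)
round 2: derive anc(j,c) via R1 from anc(j,d), red(d,c)
round 2: derive anc(j,e) via R1 from anc(j,d), red(d,e)
round 3: derive anc(b,b) via R1 from anc(b,c), red(c,b)
round 3: derive anc(c,b) via R1 from anc(c,c), red(c,b)
round 3: derive anc(c,h) via R1 from anc(c,c), red(c,h)
round 3: derive anc(e,h) via R1 from anc(e,b), red(b,h)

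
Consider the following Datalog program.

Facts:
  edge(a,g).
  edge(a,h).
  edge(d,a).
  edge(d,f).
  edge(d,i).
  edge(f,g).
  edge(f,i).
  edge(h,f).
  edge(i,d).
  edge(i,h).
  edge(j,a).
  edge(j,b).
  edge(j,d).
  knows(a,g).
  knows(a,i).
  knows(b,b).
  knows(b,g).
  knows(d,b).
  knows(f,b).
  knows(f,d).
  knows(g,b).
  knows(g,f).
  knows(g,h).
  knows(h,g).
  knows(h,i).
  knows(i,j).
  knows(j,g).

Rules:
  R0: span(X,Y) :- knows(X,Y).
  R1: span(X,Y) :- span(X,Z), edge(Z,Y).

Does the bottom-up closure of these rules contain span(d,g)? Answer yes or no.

no

round 1: derive span(a,g) via R0 from knows(a,g)
round 1: derive span(a,i) via R0 from knows(a,i)
round 1: derive span(b,b) via R0 from knows(b,b)
round 1: derive span(b,g) via R0 from knows(b,g)
round 1: derive span(d,b) via R0 from knows(d,b)
round 1: derive span(f,b) via R0 from knows(f,b)
round 1: derive span(f,d) via R0 from knows(f,d)
round 1: derive span(g,b) via R0 from knows(g,b)
round 1: derive span(g,f) via R0 from knows(g,f)
round 1: derive span(g,h) via R0 from knows(g,h)
round 1: derive span(h,g) via R0 from knows(h,g)
round 1: derive span(h,i) via R0 from knows(h,i)
round 1: derive span(i,j) via R0 from knows(i,j)
round 1: derive span(j,g) via R0 from knows(j,g)
round 2: derive span(a,d) via R1 from span(a,i), edge(i,d)
round 2: derive span(a,h) via R1 from span(a,i), edge(i,h)
round 2: derive span(f,a) via R1 from span(f,d), edge(d,a)
round 2: derive span(f,f) via R1 from span(f,d), edge(d,f)
round 2: derive span(f,i) via R1 from span(f,d), edge(d,i)
round 2: derive span(g,g) via R1 from span(g,f), edge(f,g)
round 2: derive span(g,i) via R1 from span(g,f), edge(f,i)
round 2: derive span(h,d) via R1 from span(h,i), edge(i,d)
round 2: derive span(h,h) via R1 from span(h,i), edge(i,h)
round 2: derive span(i,a) via R1 from span(i,j), edge(j,a)
round 2: derive span(i,b) via R1 from span(i,j), edge(j,b)
round 2: derive span(i,d) via R1 from span(i,j), edge(j,d)
round 3: derive span(a,a) via R1 from span(a,d), edge(d,a)
round 3: derive span(a,f) via R1 from span(a,d), edge(d,f)
round 3: derive span(f,g) via R1 from span(f,a), edge(a,g)
round 3: derive span(f,h) via R1 from span(f,a), edge(a,h)
round 3: derive span(g,d) via R1 from span(g,i), edge(i,d)
round 3: derive span(h,a) via R1 from span(h,d), edge(d,a)
round 3: derive span(h,f) via R1 from span(h,d), edge(d,f)
round 3: derive span(i,f) via R1 from span(i,d), edge(d,f)
round 3: derive span(i,g) via R1 from span(i,a), edge(a,g)
round 3: derive span(i,h) via R1 from span(i,a), edge(a,h)
round 3: derive span(i,i) via R1 from span(i,d), edge(d,i)
round 4: derive span(g,a) via R1 from span(g,d), edge(d,a)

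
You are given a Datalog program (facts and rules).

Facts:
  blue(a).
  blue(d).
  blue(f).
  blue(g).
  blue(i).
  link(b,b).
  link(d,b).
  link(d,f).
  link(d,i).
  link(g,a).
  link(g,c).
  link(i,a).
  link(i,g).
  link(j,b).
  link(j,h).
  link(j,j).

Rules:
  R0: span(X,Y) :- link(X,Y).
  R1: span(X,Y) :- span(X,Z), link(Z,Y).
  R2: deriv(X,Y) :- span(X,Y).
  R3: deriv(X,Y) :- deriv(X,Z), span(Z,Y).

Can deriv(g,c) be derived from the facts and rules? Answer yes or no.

round 1: derive span(b,b) via R0 from link(b,b)
round 1: derive span(d,b) via R0 from link(d,b)
round 1: derive span(d,f) via R0 from link(d,f)
round 1: derive span(d,i) via R0 from link(d,i)
round 1: derive span(g,a) via R0 from link(g,a)
round 1: derive span(g,c) via R0 from link(g,c)
round 1: derive span(i,a) via R0 from link(i,a)
round 1: derive span(i,g) via R0 from link(i,g)
round 1: derive span(j,b) via R0 from link(j,b)
round 1: derive span(j,h) via R0 from link(j,h)
round 1: derive span(j,j) via R0 from link(j,j)
round 2: derive span(d,a) via R1 from span(d,i), link(i,a)
round 2: derive span(d,g) via R1 from span(d,i), link(i,g)
round 2: derive span(i,c) via R1 from span(i,g), link(g,c)
round 2: derive deriv(b,b) via R2 from span(b,b)
round 2: derive deriv(d,b) via R2 from span(d,b)
round 2: derive deriv(d,f) via R2 from span(d,f)
round 2: derive deriv(d,i) via R2 from span(d,i)
round 2: derive deriv(g,a) via R2 from span(g,a)
round 2: derive deriv(g,c) via R2 from span(g,c)
round 2: derive deriv(i,a) via R2 from span(i,a)
round 2: derive deriv(i,g) via R2 from span(i,g)
round 2: derive deriv(j,b) via R2 from span(j,b)
round 2: derive deriv(j,h) via R2 from span(j,h)
round 2: derive deriv(j,j) via R2 from span(j,j)
round 3: derive span(d,c) via R1 from span(d,g), link(g,c)
round 3: derive deriv(d,a) via R2 from span(d,a)
round 3: derive deriv(d,g) via R2 from span(d,g)
round 3: derive deriv(i,c) via R2 from span(i,c)
round 3: derive deriv(d,c) via R3 from deriv(d,i), span(i,c)

yes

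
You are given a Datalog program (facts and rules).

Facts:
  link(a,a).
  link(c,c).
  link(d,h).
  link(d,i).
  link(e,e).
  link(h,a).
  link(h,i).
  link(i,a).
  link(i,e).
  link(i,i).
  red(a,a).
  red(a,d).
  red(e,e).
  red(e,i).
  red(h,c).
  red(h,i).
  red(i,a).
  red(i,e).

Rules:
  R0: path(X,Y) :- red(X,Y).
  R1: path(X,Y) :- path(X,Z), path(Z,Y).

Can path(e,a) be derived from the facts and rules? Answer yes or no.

round 1: derive path(a,a) via R0 from red(a,a)
round 1: derive path(a,d) via R0 from red(a,d)
round 1: derive path(e,e) via R0 from red(e,e)
round 1: derive path(e,i) via R0 from red(e,i)
round 1: derive path(h,c) via R0 from red(h,c)
round 1: derive path(h,i) via R0 from red(h,i)
round 1: derive path(i,a) via R0 from red(i,a)
round 1: derive path(i,e) via R0 from red(i,e)
round 2: derive path(e,a) via R1 from path(e,i), path(i,a)
round 2: derive path(h,a) via R1 from path(h,i), path(i,a)
round 2: derive path(h,e) via R1 from path(h,i), path(i,e)
round 2: derive path(i,d) via R1 from path(i,a), path(a,d)
round 2: derive path(i,i) via R1 from path(i,e), path(e,i)
round 3: derive path(e,d) via R1 from path(e,a), path(a,d)
round 3: derive path(h,d) via R1 from path(h,a), path(a,d)

yes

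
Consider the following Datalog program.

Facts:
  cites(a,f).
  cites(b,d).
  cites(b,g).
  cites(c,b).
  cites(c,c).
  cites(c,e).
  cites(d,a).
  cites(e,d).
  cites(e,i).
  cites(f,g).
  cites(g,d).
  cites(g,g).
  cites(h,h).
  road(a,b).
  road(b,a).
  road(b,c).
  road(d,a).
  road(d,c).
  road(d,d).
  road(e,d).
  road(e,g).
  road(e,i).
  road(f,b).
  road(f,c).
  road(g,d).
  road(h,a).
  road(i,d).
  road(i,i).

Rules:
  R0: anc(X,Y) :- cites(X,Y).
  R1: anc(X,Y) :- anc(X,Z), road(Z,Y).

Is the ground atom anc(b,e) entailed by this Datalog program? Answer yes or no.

round 1: derive anc(a,f) via R0 from cites(a,f)
round 1: derive anc(b,d) via R0 from cites(b,d)
round 1: derive anc(b,g) via R0 from cites(b,g)
round 1: derive anc(c,b) via R0 from cites(c,b)
round 1: derive anc(c,c) via R0 from cites(c,c)
round 1: derive anc(c,e) via R0 from cites(c,e)
round 1: derive anc(d,a) via R0 from cites(d,a)
round 1: derive anc(e,d) via R0 from cites(e,d)
round 1: derive anc(e,i) via R0 from cites(e,i)
round 1: derive anc(f,g) via R0 from cites(f,g)
round 1: derive anc(g,d) via R0 from cites(g,d)
round 1: derive anc(g,g) via R0 from cites(g,g)
round 1: derive anc(h,h) via R0 from cites(h,h)
round 2: derive anc(a,b) via R1 from anc(a,f), road(f,b)
round 2: derive anc(a,c) via R1 from anc(a,f), road(f,c)
round 2: derive anc(b,a) via R1 from anc(b,d), road(d,a)
round 2: derive anc(b,c) via R1 from anc(b,d), road(d,c)
round 2: derive anc(c,a) via R1 from anc(c,b), road(b,a)
round 2: derive anc(c,d) via R1 from anc(c,e), road(e,d)
round 2: derive anc(c,g) via R1 from anc(c,e), road(e,g)
round 2: derive anc(c,i) via R1 from anc(c,e), road(e,i)
round 2: derive anc(d,b) via R1 from anc(d,a), road(a,b)
round 2: derive anc(e,a) via R1 from anc(e,d), road(d,a)
round 2: derive anc(e,c) via R1 from anc(e,d), road(d,c)
round 2: derive anc(f,d) via R1 from anc(f,g), road(g,d)
round 2: derive anc(g,a) via R1 from anc(g,d), road(d,a)
round 2: derive anc(g,c) via R1 from anc(g,d), road(d,c)
round 2: derive anc(h,a) via R1 from anc(h,h), road(h,a)
round 3: derive anc(a,a) via R1 from anc(a,b), road(b,a)
round 3: derive anc(b,b) via R1 from anc(b,a), road(a,b)
round 3: derive anc(d,c) via R1 from anc(d,b), road(b,c)
round 3: derive anc(e,b) via R1 from anc(e,a), road(a,b)
round 3: derive anc(f,a) via R1 from anc(f,d), road(d,a)
round 3: derive anc(f,c) via R1 from anc(f,d), road(d,c)
round 3: derive anc(g,b) via R1 from anc(g,a), road(a,b)
round 3: derive anc(h,b) via R1 from anc(h,a), road(a,b)
round 4: derive anc(f,b) via R1 from anc(f,a), road(a,b)
round 4: derive anc(h,c) via R1 from anc(h,b), road(b,c)

no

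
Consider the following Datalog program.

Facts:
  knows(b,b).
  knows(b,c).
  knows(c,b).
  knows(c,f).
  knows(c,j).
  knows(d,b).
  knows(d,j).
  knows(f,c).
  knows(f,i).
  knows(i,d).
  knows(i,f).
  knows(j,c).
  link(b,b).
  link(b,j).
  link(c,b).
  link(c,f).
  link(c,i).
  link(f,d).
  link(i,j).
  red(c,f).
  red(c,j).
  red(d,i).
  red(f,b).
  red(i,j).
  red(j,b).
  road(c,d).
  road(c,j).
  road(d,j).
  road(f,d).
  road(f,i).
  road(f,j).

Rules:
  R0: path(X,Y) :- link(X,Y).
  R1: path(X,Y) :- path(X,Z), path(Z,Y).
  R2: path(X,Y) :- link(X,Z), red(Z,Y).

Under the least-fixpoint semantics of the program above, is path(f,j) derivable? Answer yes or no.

yes

round 1: derive path(b,b) via R0 from link(b,b)
round 1: derive path(b,j) via R0 from link(b,j)
round 1: derive path(c,b) via R0 from link(c,b)
round 1: derive path(c,f) via R0 from link(c,f)
round 1: derive path(c,i) via R0 from link(c,i)
round 1: derive path(f,d) via R0 from link(f,d)
round 1: derive path(i,j) via R0 from link(i,j)
round 1: derive path(c,j) via R2 from link(c,i), red(i,j)
round 1: derive path(f,i) via R2 from link(f,d), red(d,i)
round 1: derive path(i,b) via R2 from link(i,j), red(j,b)
round 2: derive path(c,d) via R1 from path(c,f), path(f,d)
round 2: derive path(f,b) via R1 from path(f,i), path(i,b)
round 2: derive path(f,j) via R1 from path(f,i), path(i,j)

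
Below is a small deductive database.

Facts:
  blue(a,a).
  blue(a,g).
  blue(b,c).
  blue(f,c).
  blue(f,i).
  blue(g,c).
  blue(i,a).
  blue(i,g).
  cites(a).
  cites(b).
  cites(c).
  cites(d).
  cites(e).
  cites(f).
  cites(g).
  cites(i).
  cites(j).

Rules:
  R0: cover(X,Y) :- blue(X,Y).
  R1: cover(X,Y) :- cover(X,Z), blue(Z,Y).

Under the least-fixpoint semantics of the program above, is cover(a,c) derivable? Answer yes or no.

round 1: derive cover(a,a) via R0 from blue(a,a)
round 1: derive cover(a,g) via R0 from blue(a,g)
round 1: derive cover(b,c) via R0 from blue(b,c)
round 1: derive cover(f,c) via R0 from blue(f,c)
round 1: derive cover(f,i) via R0 from blue(f,i)
round 1: derive cover(g,c) via R0 from blue(g,c)
round 1: derive cover(i,a) via R0 from blue(i,a)
round 1: derive cover(i,g) via R0 from blue(i,g)
round 2: derive cover(a,c) via R1 from cover(a,g), blue(g,c)
round 2: derive cover(f,a) via R1 from cover(f,i), blue(i,a)
round 2: derive cover(f,g) via R1 from cover(f,i), blue(i,g)
round 2: derive cover(i,c) via R1 from cover(i,g), blue(g,c)

yes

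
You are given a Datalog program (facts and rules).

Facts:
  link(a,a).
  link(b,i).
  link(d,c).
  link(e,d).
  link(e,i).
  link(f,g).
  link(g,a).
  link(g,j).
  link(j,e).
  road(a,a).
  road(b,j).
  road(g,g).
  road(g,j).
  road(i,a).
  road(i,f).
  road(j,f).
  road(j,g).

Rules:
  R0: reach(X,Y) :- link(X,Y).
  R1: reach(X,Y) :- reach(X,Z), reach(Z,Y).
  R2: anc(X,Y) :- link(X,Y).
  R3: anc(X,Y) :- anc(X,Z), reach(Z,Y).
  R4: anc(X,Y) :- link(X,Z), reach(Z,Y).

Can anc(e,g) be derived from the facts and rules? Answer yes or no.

no

round 1: derive reach(a,a) via R0 from link(a,a)
round 1: derive reach(b,i) via R0 from link(b,i)
round 1: derive reach(d,c) via R0 from link(d,c)
round 1: derive reach(e,d) via R0 from link(e,d)
round 1: derive reach(e,i) via R0 from link(e,i)
round 1: derive reach(f,g) via R0 from link(f,g)
round 1: derive reach(g,a) via R0 from link(g,a)
round 1: derive reach(g,j) via R0 from link(g,j)
round 1: derive reach(j,e) via R0 from link(j,e)
round 1: derive anc(a,a) via R2 from link(a,a)
round 1: derive anc(b,i) via R2 from link(b,i)
round 1: derive anc(d,c) via R2 from link(d,c)
round 1: derive anc(e,d) via R2 from link(e,d)
round 1: derive anc(e,i) via R2 from link(e,i)
round 1: derive anc(f,g) via R2 from link(f,g)
round 1: derive anc(g,a) via R2 from link(g,a)
round 1: derive anc(g,j) via R2 from link(g,j)
round 1: derive anc(j,e) via R2 from link(j,e)
round 2: derive reach(e,c) via R1 from reach(e,d), reach(d,c)
round 2: derive reach(f,a) via R1 from reach(f,g), reach(g,a)
round 2: derive reach(f,j) via R1 from reach(f,g), reach(g,j)
round 2: derive reach(g,e) via R1 from reach(g,j), reach(j,e)
round 2: derive reach(j,d) via R1 from reach(j,e), reach(e,d)
round 2: derive reach(j,i) via R1 from reach(j,e), reach(e,i)
round 2: derive anc(e,c) via R3 from anc(e,d), reach(d,c)
round 2: derive anc(f,a) via R3 from anc(f,g), reach(g,a)
round 2: derive anc(f,j) via R3 from anc(f,g), reach(g,j)
round 2: derive anc(g,e) via R3 from anc(g,j), reach(j,e)
round 2: derive anc(j,d) via R3 from anc(j,e), reach(e,d)
round 2: derive anc(j,i) via R3 from anc(j,e), reach(e,i)
round 3: derive reach(f,d) via R1 from reach(f,j), reach(j,d)
round 3: derive reach(f,e) via R1 from reach(f,g), reach(g,e)
round 3: derive reach(f,i) via R1 from reach(f,j), reach(j,i)
round 3: derive reach(g,c) via R1 from reach(g,e), reach(e,c)
round 3: derive reach(g,d) via R1 from reach(g,e), reach(e,d)
round 3: derive reach(g,i) via R1 from reach(g,e), reach(e,i)
round 3: derive reach(j,c) via R1 from reach(j,d), reach(d,c)
round 3: derive anc(f,d) via R3 from anc(f,j), reach(j,d)
round 3: derive anc(f,e) via R3 from anc(f,g), reach(g,e)
round 3: derive anc(f,i) via R3 from anc(f,j), reach(j,i)
round 3: derive anc(g,c) via R3 from anc(g,e), reach(e,c)
round 3: derive anc(g,d) via R3 from anc(g,e), reach(e,d)
round 3: derive anc(g,i) via R3 from anc(g,e), reach(e,i)
round 3: derive anc(j,c) via R3 from anc(j,d), reach(d,c)
round 4: derive reach(f,c) via R1 from reach(f,d), reach(d,c)
round 4: derive anc(f,c) via R3 from anc(f,d), reach(d,c)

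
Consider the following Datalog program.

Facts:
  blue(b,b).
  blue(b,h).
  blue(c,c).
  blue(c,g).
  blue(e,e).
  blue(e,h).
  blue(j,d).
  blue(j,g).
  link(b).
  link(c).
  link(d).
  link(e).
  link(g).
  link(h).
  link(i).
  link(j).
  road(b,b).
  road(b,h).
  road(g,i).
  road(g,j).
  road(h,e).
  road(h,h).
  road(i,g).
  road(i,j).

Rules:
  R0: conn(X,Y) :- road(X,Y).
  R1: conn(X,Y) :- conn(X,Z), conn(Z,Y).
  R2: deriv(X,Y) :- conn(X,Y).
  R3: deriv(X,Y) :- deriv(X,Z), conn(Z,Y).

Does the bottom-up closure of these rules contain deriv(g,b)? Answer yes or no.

no

round 1: derive conn(b,b) via R0 from road(b,b)
round 1: derive conn(b,h) via R0 from road(b,h)
round 1: derive conn(g,i) via R0 from road(g,i)
round 1: derive conn(g,j) via R0 from road(g,j)
round 1: derive conn(h,e) via R0 from road(h,e)
round 1: derive conn(h,h) via R0 from road(h,h)
round 1: derive conn(i,g) via R0 from road(i,g)
round 1: derive conn(i,j) via R0 from road(i,j)
round 2: derive conn(b,e) via R1 from conn(b,h), conn(h,e)
round 2: derive conn(g,g) via R1 from conn(g,i), conn(i,g)
round 2: derive conn(i,i) via R1 from conn(i,g), conn(g,i)
round 2: derive deriv(b,b) via R2 from conn(b,b)
round 2: derive deriv(b,h) via R2 from conn(b,h)
round 2: derive deriv(g,i) via R2 from conn(g,i)
round 2: derive deriv(g,j) via R2 from conn(g,j)
round 2: derive deriv(h,e) via R2 from conn(h,e)
round 2: derive deriv(h,h) via R2 from conn(h,h)
round 2: derive deriv(i,g) via R2 from conn(i,g)
round 2: derive deriv(i,j) via R2 from conn(i,j)
round 3: derive deriv(b,e) via R2 from conn(b,e)
round 3: derive deriv(g,g) via R2 from conn(g,g)
round 3: derive deriv(i,i) via R2 from conn(i,i)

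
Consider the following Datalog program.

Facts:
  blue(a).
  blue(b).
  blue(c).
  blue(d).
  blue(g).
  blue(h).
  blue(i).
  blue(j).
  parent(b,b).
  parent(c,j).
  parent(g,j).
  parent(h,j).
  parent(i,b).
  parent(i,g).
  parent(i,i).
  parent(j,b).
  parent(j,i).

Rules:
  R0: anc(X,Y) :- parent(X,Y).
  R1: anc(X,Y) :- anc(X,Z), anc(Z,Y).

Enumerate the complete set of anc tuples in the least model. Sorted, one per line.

anc(b,b)
anc(c,b)
anc(c,g)
anc(c,i)
anc(c,j)
anc(g,b)
anc(g,g)
anc(g,i)
anc(g,j)
anc(h,b)
anc(h,g)
anc(h,i)
anc(h,j)
anc(i,b)
anc(i,g)
anc(i,i)
anc(i,j)
anc(j,b)
anc(j,g)
anc(j,i)
anc(j,j)

round 1: derive anc(b,b) via R0 from parent(b,b)
round 1: derive anc(c,j) via R0 from parent(c,j)
round 1: derive anc(g,j) via R0 from parent(g,j)
round 1: derive anc(h,j) via R0 from parent(h,j)
round 1: derive anc(i,b) via R0 from parent(i,b)
round 1: derive anc(i,g) via R0 from parent(i,g)
round 1: derive anc(i,i) via R0 from parent(i,i)
round 1: derive anc(j,b) via R0 from parent(j,b)
round 1: derive anc(j,i) via R0 from parent(j,i)
round 2: derive anc(c,b) via R1 from anc(c,j), anc(j,b)
round 2: derive anc(c,i) via R1 from anc(c,j), anc(j,i)
round 2: derive anc(g,b) via R1 from anc(g,j), anc(j,b)
round 2: derive anc(g,i) via R1 from anc(g,j), anc(j,i)
round 2: derive anc(h,b) via R1 from anc(h,j), anc(j,b)
round 2: derive anc(h,i) via R1 from anc(h,j), anc(j,i)
round 2: derive anc(i,j) via R1 from anc(i,g), anc(g,j)
round 2: derive anc(j,g) via R1 from anc(j,i), anc(i,g)
round 3: derive anc(c,g) via R1 from anc(c,i), anc(i,g)
round 3: derive anc(g,g) via R1 from anc(g,i), anc(i,g)
round 3: derive anc(h,g) via R1 from anc(h,i), anc(i,g)
round 3: derive anc(j,j) via R1 from anc(j,g), anc(g,j)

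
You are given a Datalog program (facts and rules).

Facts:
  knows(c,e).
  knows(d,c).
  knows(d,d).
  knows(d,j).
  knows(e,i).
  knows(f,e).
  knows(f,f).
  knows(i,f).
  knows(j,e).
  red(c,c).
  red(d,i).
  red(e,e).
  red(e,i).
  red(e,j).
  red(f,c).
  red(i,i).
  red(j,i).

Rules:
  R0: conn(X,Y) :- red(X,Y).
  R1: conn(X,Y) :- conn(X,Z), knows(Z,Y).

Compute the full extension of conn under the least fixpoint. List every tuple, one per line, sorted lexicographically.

conn(c,c)
conn(c,e)
conn(c,f)
conn(c,i)
conn(d,e)
conn(d,f)
conn(d,i)
conn(e,e)
conn(e,f)
conn(e,i)
conn(e,j)
conn(f,c)
conn(f,e)
conn(f,f)
conn(f,i)
conn(i,e)
conn(i,f)
conn(i,i)
conn(j,e)
conn(j,f)
conn(j,i)

round 1: derive conn(c,c) via R0 from red(c,c)
round 1: derive conn(d,i) via R0 from red(d,i)
round 1: derive conn(e,e) via R0 from red(e,e)
round 1: derive conn(e,i) via R0 from red(e,i)
round 1: derive conn(e,j) via R0 from red(e,j)
round 1: derive conn(f,c) via R0 from red(f,c)
round 1: derive conn(i,i) via R0 from red(i,i)
round 1: derive conn(j,i) via R0 from red(j,i)
round 2: derive conn(c,e) via R1 from conn(c,c), knows(c,e)
round 2: derive conn(d,f) via R1 from conn(d,i), knows(i,f)
round 2: derive conn(e,f) via R1 from conn(e,i), knows(i,f)
round 2: derive conn(f,e) via R1 from conn(f,c), knows(c,e)
round 2: derive conn(i,f) via R1 from conn(i,i), knows(i,f)
round 2: derive conn(j,f) via R1 from conn(j,i), knows(i,f)
round 3: derive conn(c,i) via R1 from conn(c,e), knows(e,i)
round 3: derive conn(d,e) via R1 from conn(d,f), knows(f,e)
round 3: derive conn(f,i) via R1 from conn(f,e), knows(e,i)
round 3: derive conn(i,e) via R1 from conn(i,f), knows(f,e)
round 3: derive conn(j,e) via R1 from conn(j,f), knows(f,e)
round 4: derive conn(c,f) via R1 from conn(c,i), knows(i,f)
round 4: derive conn(f,f) via R1 from conn(f,i), knows(i,f)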